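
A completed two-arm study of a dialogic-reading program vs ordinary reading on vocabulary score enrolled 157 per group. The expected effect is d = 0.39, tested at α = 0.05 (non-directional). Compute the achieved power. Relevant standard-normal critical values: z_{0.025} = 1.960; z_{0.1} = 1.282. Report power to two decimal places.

For two equal groups, power = Φ(d·√(n/2) − z_{α/2}).
d·√(n/2) = 0.39 × √(157/2) = 0.39 × 8.860 = 3.455.
z_β = 3.455 − 1.960 = 1.495.
Power = Φ(1.495) = 0.933.

power ≈ 0.93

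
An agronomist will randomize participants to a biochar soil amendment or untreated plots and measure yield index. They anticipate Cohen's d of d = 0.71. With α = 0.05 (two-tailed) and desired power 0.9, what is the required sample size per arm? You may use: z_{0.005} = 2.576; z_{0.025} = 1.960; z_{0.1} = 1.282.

n = 42 per group

For two independent groups with equal n: n = 2·((z_{α/2} + z_β) / d)².
z_{α/2} + z_β = 1.960 + 1.282 = 3.242.
n = 2 × (3.242 / 0.71)² = 2 × 4.566² = 2 × 20.85 = 41.7.
Round up to the next whole participant.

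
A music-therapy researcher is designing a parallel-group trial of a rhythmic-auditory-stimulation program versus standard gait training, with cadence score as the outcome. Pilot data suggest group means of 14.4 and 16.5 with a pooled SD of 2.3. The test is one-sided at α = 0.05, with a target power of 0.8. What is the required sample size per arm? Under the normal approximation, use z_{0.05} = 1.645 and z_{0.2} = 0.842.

n = 15 per group

Cohen's d = |M₁ − M₂| / SD_pooled = |14.4 − 16.5| / 2.3 = 2.1 / 2.3 = 0.913.
For two independent groups with equal n: n = 2·((z_{α} + z_β) / d)².
z_{α} + z_β = 1.645 + 0.842 = 2.487.
n = 2 × (2.487 / 0.913)² = 2 × 2.724² = 2 × 7.42 = 14.8.
Round up to the next whole participant.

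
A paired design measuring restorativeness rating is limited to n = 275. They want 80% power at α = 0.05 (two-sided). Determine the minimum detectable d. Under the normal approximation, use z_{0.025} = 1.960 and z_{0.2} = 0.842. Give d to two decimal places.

d_min ≈ 0.17

For a single sample (or paired design) of n = 275: d_min = (z_{α/2} + z_β)/√n.
z-sum = 1.960 + 0.842 = 2.802.
d_min = 2.802 / √275 = 2.802 / 16.583 = 0.169.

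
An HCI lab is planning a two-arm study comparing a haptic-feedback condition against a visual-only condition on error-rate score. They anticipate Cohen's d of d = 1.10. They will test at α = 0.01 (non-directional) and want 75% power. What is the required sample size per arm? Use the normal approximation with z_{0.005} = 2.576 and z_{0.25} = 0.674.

For two independent groups with equal n: n = 2·((z_{α/2} + z_β) / d)².
z_{α/2} + z_β = 2.576 + 0.674 = 3.250.
n = 2 × (3.250 / 1.10)² = 2 × 2.955² = 2 × 8.73 = 17.5.
Round up to the next whole participant.

n = 18 per group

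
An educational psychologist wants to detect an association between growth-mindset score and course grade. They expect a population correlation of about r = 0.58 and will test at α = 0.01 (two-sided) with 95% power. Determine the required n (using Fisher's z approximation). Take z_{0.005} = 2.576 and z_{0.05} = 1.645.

n = 44

Fisher's z: C = ½·ln((1+r)/(1−r)) = ½·ln(3.7619) = 0.6625.
n = ((z_{α/2} + z_β)/C)² + 3.
(2.576 + 1.645) / 0.6625 = 4.221 / 0.6625 = 6.371.
n = 6.371² + 3 = 40.59 + 3 = 43.6.
Round up.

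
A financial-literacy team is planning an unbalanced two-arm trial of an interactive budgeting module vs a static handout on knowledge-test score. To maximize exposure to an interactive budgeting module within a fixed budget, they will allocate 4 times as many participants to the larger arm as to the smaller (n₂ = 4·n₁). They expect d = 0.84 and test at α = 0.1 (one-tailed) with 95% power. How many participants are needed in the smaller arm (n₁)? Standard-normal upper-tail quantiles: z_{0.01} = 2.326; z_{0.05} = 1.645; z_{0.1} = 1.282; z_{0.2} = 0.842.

With allocation ratio k = n₂/n₁ = 4, Var(x̄₁−x̄₂) = σ²(1/n₁ + 1/(k·n₁)) = σ²·(k+1)/(k·n₁).
So n₁ = (1 + 1/k)·((z_{α} + z_β)/d)² = 1.250 × (2.927/0.84)².
n₁ = 1.250 × 12.14 = 15.2.
Round up: n₁ = 16, giving n₂ = 4 × 16 = 64.

n₁ = 16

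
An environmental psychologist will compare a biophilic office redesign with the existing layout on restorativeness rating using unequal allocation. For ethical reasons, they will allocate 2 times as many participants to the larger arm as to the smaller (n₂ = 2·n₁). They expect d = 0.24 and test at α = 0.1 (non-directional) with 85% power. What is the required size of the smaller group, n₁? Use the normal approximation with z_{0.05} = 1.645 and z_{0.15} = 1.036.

n₁ = 188

With allocation ratio k = n₂/n₁ = 2, Var(x̄₁−x̄₂) = σ²(1/n₁ + 1/(k·n₁)) = σ²·(k+1)/(k·n₁).
So n₁ = (1 + 1/k)·((z_{α/2} + z_β)/d)² = 1.500 × (2.681/0.24)².
n₁ = 1.500 × 124.79 = 187.2.
Round up: n₁ = 188, giving n₂ = 2 × 188 = 376.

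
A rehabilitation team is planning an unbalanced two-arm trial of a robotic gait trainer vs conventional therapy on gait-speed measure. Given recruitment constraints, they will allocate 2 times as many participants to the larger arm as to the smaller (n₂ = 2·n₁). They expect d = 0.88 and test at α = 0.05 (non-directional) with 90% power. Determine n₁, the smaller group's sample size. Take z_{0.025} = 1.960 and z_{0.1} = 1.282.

n₁ = 21

With allocation ratio k = n₂/n₁ = 2, Var(x̄₁−x̄₂) = σ²(1/n₁ + 1/(k·n₁)) = σ²·(k+1)/(k·n₁).
So n₁ = (1 + 1/k)·((z_{α/2} + z_β)/d)² = 1.500 × (3.242/0.88)².
n₁ = 1.500 × 13.57 = 20.4.
Round up: n₁ = 21, giving n₂ = 2 × 21 = 42.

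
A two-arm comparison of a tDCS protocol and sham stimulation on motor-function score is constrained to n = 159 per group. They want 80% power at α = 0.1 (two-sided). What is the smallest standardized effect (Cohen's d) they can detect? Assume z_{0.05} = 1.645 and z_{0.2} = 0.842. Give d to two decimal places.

d_min ≈ 0.28

For two independent groups of n = 159 each: d_min = (z_{α/2} + z_β)·√(2/n).
z-sum = 1.645 + 0.842 = 2.487.
d_min = 2.487 × √(2/159) = 2.487 × 0.1122 = 0.279.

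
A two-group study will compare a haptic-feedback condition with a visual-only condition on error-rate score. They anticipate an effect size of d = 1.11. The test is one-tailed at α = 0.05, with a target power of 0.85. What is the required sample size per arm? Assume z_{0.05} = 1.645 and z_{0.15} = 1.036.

n = 12 per group

For two independent groups with equal n: n = 2·((z_{α} + z_β) / d)².
z_{α} + z_β = 1.645 + 1.036 = 2.681.
n = 2 × (2.681 / 1.11)² = 2 × 2.415² = 2 × 5.83 = 11.7.
Round up to the next whole participant.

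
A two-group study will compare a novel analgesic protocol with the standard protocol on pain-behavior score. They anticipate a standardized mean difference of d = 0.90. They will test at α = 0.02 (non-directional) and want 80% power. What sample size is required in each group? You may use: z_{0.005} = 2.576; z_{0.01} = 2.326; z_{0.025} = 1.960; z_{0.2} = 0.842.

For two independent groups with equal n: n = 2·((z_{α/2} + z_β) / d)².
z_{α/2} + z_β = 2.326 + 0.842 = 3.168.
n = 2 × (3.168 / 0.90)² = 2 × 3.520² = 2 × 12.39 = 24.8.
Round up to the next whole participant.

n = 25 per group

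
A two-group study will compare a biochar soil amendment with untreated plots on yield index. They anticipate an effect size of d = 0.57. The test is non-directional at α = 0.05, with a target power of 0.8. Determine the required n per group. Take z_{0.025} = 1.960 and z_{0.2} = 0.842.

For two independent groups with equal n: n = 2·((z_{α/2} + z_β) / d)².
z_{α/2} + z_β = 1.960 + 0.842 = 2.802.
n = 2 × (2.802 / 0.57)² = 2 × 4.916² = 2 × 24.16 = 48.3.
Round up to the next whole participant.

n = 49 per group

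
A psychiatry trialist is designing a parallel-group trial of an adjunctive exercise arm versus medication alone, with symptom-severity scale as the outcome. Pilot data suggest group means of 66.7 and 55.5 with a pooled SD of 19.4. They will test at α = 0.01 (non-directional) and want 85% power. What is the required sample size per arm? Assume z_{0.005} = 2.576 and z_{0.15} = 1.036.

n = 79 per group

Cohen's d = |M₁ − M₂| / SD_pooled = |66.7 − 55.5| / 19.4 = 11.2 / 19.4 = 0.577.
For two independent groups with equal n: n = 2·((z_{α/2} + z_β) / d)².
z_{α/2} + z_β = 2.576 + 1.036 = 3.612.
n = 2 × (3.612 / 0.577)² = 2 × 6.260² = 2 × 39.19 = 78.4.
Round up to the next whole participant.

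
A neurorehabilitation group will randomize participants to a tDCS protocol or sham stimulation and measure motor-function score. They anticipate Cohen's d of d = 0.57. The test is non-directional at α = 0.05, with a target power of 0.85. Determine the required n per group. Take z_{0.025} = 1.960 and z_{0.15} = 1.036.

For two independent groups with equal n: n = 2·((z_{α/2} + z_β) / d)².
z_{α/2} + z_β = 1.960 + 1.036 = 2.996.
n = 2 × (2.996 / 0.57)² = 2 × 5.256² = 2 × 27.63 = 55.3.
Round up to the next whole participant.

n = 56 per group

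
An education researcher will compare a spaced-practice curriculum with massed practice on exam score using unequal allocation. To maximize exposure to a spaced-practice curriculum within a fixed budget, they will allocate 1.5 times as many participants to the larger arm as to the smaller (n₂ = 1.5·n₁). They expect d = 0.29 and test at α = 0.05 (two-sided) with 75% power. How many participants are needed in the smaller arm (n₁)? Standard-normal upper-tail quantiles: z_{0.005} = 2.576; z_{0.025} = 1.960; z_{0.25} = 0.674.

n₁ = 138

With allocation ratio k = n₂/n₁ = 1.5, Var(x̄₁−x̄₂) = σ²(1/n₁ + 1/(k·n₁)) = σ²·(k+1)/(k·n₁).
So n₁ = (1 + 1/k)·((z_{α/2} + z_β)/d)² = 1.667 × (2.634/0.29)².
n₁ = 1.667 × 82.50 = 137.5.
Round up: n₁ = 138, giving n₂ = 1.5 × 138 = 207.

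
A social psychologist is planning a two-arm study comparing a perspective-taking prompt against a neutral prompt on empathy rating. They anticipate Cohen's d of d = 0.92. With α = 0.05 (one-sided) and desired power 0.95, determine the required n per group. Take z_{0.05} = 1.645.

For two independent groups with equal n: n = 2·((z_{α} + z_β) / d)².
z_{α} + z_β = 1.645 + 1.645 = 3.290.
n = 2 × (3.290 / 0.92)² = 2 × 3.576² = 2 × 12.79 = 25.6.
Round up to the next whole participant.

n = 26 per group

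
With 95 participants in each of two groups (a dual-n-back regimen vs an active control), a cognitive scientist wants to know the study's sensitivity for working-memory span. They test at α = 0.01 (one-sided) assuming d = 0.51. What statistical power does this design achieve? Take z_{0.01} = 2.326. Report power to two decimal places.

power ≈ 0.88

For two equal groups, power = Φ(d·√(n/2) − z_{α}).
d·√(n/2) = 0.51 × √(95/2) = 0.51 × 6.892 = 3.515.
z_β = 3.515 − 2.326 = 1.189.
Power = Φ(1.189) = 0.883.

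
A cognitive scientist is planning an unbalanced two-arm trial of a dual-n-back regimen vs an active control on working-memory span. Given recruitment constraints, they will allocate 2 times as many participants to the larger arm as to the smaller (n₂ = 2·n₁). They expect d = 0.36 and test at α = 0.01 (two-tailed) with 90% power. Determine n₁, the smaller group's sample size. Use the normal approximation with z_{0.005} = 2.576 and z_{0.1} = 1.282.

With allocation ratio k = n₂/n₁ = 2, Var(x̄₁−x̄₂) = σ²(1/n₁ + 1/(k·n₁)) = σ²·(k+1)/(k·n₁).
So n₁ = (1 + 1/k)·((z_{α/2} + z_β)/d)² = 1.500 × (3.858/0.36)².
n₁ = 1.500 × 114.85 = 172.3.
Round up: n₁ = 173, giving n₂ = 2 × 173 = 346.

n₁ = 173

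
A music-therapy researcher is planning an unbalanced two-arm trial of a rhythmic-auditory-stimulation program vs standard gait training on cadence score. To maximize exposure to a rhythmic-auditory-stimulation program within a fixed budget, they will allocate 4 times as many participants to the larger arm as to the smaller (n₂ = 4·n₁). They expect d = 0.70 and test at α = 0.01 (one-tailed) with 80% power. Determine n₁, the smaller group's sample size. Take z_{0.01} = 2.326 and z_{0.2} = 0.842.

n₁ = 26

With allocation ratio k = n₂/n₁ = 4, Var(x̄₁−x̄₂) = σ²(1/n₁ + 1/(k·n₁)) = σ²·(k+1)/(k·n₁).
So n₁ = (1 + 1/k)·((z_{α} + z_β)/d)² = 1.250 × (3.168/0.70)².
n₁ = 1.250 × 20.48 = 25.6.
Round up: n₁ = 26, giving n₂ = 4 × 26 = 104.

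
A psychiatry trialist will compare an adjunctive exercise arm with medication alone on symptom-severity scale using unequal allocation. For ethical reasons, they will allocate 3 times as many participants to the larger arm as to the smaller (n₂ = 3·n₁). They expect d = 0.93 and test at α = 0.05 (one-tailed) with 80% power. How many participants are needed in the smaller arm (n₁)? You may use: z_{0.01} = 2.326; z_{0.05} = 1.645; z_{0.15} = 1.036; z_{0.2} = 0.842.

With allocation ratio k = n₂/n₁ = 3, Var(x̄₁−x̄₂) = σ²(1/n₁ + 1/(k·n₁)) = σ²·(k+1)/(k·n₁).
So n₁ = (1 + 1/k)·((z_{α} + z_β)/d)² = 1.333 × (2.487/0.93)².
n₁ = 1.333 × 7.15 = 9.5.
Round up: n₁ = 10, giving n₂ = 3 × 10 = 30.

n₁ = 10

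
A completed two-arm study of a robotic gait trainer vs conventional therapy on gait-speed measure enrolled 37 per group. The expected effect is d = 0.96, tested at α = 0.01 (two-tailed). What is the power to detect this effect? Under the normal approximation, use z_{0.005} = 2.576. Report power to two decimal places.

power ≈ 0.94

For two equal groups, power = Φ(d·√(n/2) − z_{α/2}).
d·√(n/2) = 0.96 × √(37/2) = 0.96 × 4.301 = 4.129.
z_β = 4.129 − 2.576 = 1.553.
Power = Φ(1.553) = 0.940.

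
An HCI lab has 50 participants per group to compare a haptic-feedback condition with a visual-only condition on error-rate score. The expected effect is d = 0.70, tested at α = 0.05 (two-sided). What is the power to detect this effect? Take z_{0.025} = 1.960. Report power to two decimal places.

For two equal groups, power = Φ(d·√(n/2) − z_{α/2}).
d·√(n/2) = 0.70 × √(50/2) = 0.70 × 5.000 = 3.500.
z_β = 3.500 − 1.960 = 1.540.
Power = Φ(1.540) = 0.938.

power ≈ 0.94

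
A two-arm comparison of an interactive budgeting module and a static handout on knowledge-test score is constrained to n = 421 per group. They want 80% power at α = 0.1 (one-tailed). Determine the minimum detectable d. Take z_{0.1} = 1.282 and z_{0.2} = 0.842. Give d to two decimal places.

d_min ≈ 0.15

For two independent groups of n = 421 each: d_min = (z_{α} + z_β)·√(2/n).
z-sum = 1.282 + 0.842 = 2.124.
d_min = 2.124 × √(2/421) = 2.124 × 0.0689 = 0.146.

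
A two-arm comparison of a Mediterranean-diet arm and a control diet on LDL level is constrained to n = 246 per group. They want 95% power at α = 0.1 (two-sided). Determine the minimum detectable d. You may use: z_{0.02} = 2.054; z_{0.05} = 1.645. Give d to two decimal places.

d_min ≈ 0.30

For two independent groups of n = 246 each: d_min = (z_{α/2} + z_β)·√(2/n).
z-sum = 1.645 + 1.645 = 3.290.
d_min = 3.290 × √(2/246) = 3.290 × 0.0902 = 0.297.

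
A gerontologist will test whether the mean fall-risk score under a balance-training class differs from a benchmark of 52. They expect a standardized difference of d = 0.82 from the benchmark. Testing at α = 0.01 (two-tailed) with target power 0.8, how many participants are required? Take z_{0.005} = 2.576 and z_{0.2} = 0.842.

For a one-sample test: n = ((z_{α/2} + z_β) / d)².
z_{α/2} + z_β = 2.576 + 0.842 = 3.418.
n = (3.418 / 0.82)² = 4.168² = 17.37.
Round up.

n = 18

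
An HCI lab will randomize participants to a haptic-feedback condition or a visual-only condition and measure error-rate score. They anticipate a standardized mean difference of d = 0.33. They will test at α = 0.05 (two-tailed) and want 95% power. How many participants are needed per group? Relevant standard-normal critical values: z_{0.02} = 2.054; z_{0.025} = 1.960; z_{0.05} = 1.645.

n = 239 per group

For two independent groups with equal n: n = 2·((z_{α/2} + z_β) / d)².
z_{α/2} + z_β = 1.960 + 1.645 = 3.605.
n = 2 × (3.605 / 0.33)² = 2 × 10.924² = 2 × 119.34 = 238.7.
Round up to the next whole participant.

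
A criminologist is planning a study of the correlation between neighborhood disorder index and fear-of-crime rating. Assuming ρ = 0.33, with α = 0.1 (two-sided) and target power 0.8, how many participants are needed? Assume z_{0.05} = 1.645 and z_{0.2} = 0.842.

Fisher's z: C = ½·ln((1+r)/(1−r)) = ½·ln(1.9851) = 0.3428.
n = ((z_{α/2} + z_β)/C)² + 3.
(1.645 + 0.842) / 0.3428 = 2.487 / 0.3428 = 7.255.
n = 7.255² + 3 = 52.63 + 3 = 55.6.
Round up.

n = 56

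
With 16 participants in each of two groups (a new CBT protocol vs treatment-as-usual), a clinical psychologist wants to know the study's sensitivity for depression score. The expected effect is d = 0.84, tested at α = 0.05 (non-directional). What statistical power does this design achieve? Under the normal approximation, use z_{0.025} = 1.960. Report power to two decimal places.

power ≈ 0.66

For two equal groups, power = Φ(d·√(n/2) − z_{α/2}).
d·√(n/2) = 0.84 × √(16/2) = 0.84 × 2.828 = 2.376.
z_β = 2.376 − 1.960 = 0.416.
Power = Φ(0.416) = 0.661.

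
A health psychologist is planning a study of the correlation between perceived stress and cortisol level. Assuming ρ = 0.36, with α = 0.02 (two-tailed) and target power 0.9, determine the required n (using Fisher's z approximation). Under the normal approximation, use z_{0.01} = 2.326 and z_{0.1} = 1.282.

n = 95

Fisher's z: C = ½·ln((1+r)/(1−r)) = ½·ln(2.1250) = 0.3769.
n = ((z_{α/2} + z_β)/C)² + 3.
(2.326 + 1.282) / 0.3769 = 3.608 / 0.3769 = 9.573.
n = 9.573² + 3 = 91.64 + 3 = 94.6.
Round up.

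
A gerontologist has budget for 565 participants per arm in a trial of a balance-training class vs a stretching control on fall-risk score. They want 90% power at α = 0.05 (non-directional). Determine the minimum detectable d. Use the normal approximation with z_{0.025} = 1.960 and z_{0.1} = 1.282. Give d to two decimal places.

For two independent groups of n = 565 each: d_min = (z_{α/2} + z_β)·√(2/n).
z-sum = 1.960 + 1.282 = 3.242.
d_min = 3.242 × √(2/565) = 3.242 × 0.0595 = 0.193.

d_min ≈ 0.19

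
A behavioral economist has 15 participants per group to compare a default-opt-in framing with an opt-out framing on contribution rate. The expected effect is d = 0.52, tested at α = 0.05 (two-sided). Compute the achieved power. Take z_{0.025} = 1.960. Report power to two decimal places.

power ≈ 0.30

For two equal groups, power = Φ(d·√(n/2) − z_{α/2}).
d·√(n/2) = 0.52 × √(15/2) = 0.52 × 2.739 = 1.424.
z_β = 1.424 − 1.960 = -0.536.
Power = Φ(-0.536) = 0.296.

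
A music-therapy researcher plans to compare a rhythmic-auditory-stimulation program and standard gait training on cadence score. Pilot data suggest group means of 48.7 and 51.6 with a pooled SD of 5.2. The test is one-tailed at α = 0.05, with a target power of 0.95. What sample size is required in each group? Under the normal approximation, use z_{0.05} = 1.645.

n = 70 per group

Cohen's d = |M₁ − M₂| / SD_pooled = |48.7 − 51.6| / 5.2 = 2.9 / 5.2 = 0.558.
For two independent groups with equal n: n = 2·((z_{α} + z_β) / d)².
z_{α} + z_β = 1.645 + 1.645 = 3.290.
n = 2 × (3.290 / 0.558)² = 2 × 5.896² = 2 × 34.76 = 69.5.
Round up to the next whole participant.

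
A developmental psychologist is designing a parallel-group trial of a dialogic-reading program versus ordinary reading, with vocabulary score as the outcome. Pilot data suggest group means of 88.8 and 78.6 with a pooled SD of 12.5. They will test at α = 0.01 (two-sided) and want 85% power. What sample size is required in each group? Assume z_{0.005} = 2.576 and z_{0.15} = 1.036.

n = 40 per group

Cohen's d = |M₁ − M₂| / SD_pooled = |88.8 − 78.6| / 12.5 = 10.2 / 12.5 = 0.816.
For two independent groups with equal n: n = 2·((z_{α/2} + z_β) / d)².
z_{α/2} + z_β = 2.576 + 1.036 = 3.612.
n = 2 × (3.612 / 0.816)² = 2 × 4.426² = 2 × 19.59 = 39.2.
Round up to the next whole participant.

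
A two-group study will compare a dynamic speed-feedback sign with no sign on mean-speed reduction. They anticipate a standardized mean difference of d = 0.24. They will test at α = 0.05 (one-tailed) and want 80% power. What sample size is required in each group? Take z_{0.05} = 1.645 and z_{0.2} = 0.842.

For two independent groups with equal n: n = 2·((z_{α} + z_β) / d)².
z_{α} + z_β = 1.645 + 0.842 = 2.487.
n = 2 × (2.487 / 0.24)² = 2 × 10.363² = 2 × 107.38 = 214.8.
Round up to the next whole participant.

n = 215 per group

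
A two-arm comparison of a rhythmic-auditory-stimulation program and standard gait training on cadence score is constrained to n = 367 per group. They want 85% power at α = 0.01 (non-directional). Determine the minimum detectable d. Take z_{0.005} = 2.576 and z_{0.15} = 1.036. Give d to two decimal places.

d_min ≈ 0.27

For two independent groups of n = 367 each: d_min = (z_{α/2} + z_β)·√(2/n).
z-sum = 2.576 + 1.036 = 3.612.
d_min = 3.612 × √(2/367) = 3.612 × 0.0738 = 0.267.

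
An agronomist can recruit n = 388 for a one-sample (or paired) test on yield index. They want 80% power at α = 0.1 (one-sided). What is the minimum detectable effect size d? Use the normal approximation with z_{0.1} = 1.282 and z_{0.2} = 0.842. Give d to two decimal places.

For a single sample (or paired design) of n = 388: d_min = (z_{α} + z_β)/√n.
z-sum = 1.282 + 0.842 = 2.124.
d_min = 2.124 / √388 = 2.124 / 19.698 = 0.108.

d_min ≈ 0.11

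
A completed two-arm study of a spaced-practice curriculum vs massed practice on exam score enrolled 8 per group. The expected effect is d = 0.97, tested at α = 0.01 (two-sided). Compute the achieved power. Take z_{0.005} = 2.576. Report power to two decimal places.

power ≈ 0.26

For two equal groups, power = Φ(d·√(n/2) − z_{α/2}).
d·√(n/2) = 0.97 × √(8/2) = 0.97 × 2.000 = 1.940.
z_β = 1.940 − 2.576 = -0.636.
Power = Φ(-0.636) = 0.262.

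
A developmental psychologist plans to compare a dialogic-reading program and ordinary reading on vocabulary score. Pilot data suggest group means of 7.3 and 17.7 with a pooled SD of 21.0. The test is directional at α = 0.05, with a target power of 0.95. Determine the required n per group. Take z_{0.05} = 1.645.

Cohen's d = |M₁ − M₂| / SD_pooled = |7.3 − 17.7| / 21.0 = 10.4 / 21.0 = 0.495.
For two independent groups with equal n: n = 2·((z_{α} + z_β) / d)².
z_{α} + z_β = 1.645 + 1.645 = 3.290.
n = 2 × (3.290 / 0.495)² = 2 × 6.646² = 2 × 44.18 = 88.4.
Round up to the next whole participant.

n = 89 per group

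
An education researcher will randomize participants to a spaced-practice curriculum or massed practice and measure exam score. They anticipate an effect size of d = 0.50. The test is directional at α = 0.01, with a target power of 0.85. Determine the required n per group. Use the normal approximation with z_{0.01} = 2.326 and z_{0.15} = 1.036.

For two independent groups with equal n: n = 2·((z_{α} + z_β) / d)².
z_{α} + z_β = 2.326 + 1.036 = 3.362.
n = 2 × (3.362 / 0.50)² = 2 × 6.724² = 2 × 45.21 = 90.4.
Round up to the next whole participant.

n = 91 per group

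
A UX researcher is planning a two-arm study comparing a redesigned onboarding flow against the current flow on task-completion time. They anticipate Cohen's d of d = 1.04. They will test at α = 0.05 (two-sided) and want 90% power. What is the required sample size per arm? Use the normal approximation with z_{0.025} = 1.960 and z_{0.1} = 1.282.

n = 20 per group

For two independent groups with equal n: n = 2·((z_{α/2} + z_β) / d)².
z_{α/2} + z_β = 1.960 + 1.282 = 3.242.
n = 2 × (3.242 / 1.04)² = 2 × 3.117² = 2 × 9.72 = 19.4.
Round up to the next whole participant.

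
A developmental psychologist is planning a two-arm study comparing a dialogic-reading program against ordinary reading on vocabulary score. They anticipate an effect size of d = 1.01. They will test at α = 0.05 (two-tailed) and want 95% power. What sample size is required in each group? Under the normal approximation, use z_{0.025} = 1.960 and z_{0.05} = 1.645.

n = 26 per group

For two independent groups with equal n: n = 2·((z_{α/2} + z_β) / d)².
z_{α/2} + z_β = 1.960 + 1.645 = 3.605.
n = 2 × (3.605 / 1.01)² = 2 × 3.569² = 2 × 12.74 = 25.5.
Round up to the next whole participant.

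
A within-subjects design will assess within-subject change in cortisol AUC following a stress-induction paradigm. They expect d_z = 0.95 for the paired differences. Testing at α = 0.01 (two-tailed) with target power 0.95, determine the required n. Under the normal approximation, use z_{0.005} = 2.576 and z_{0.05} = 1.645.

n = 20 pairs

For a paired (one-sample on differences) test: n = ((z_{α/2} + z_β) / d)².
z_{α/2} + z_β = 2.576 + 1.645 = 4.221.
n = (4.221 / 0.95)² = 4.443² = 19.74.
Round up.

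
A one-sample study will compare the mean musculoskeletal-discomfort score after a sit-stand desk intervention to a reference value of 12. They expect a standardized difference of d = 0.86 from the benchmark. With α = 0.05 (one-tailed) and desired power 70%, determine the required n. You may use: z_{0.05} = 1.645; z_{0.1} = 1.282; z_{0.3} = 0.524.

n = 7

For a one-sample test: n = ((z_{α} + z_β) / d)².
z_{α} + z_β = 1.645 + 0.524 = 2.169.
n = (2.169 / 0.86)² = 2.522² = 6.36.
Round up.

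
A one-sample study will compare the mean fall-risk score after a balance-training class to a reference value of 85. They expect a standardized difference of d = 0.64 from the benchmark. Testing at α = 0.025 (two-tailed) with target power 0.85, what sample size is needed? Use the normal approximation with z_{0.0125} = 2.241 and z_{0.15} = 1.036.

n = 27

For a one-sample test: n = ((z_{α/2} + z_β) / d)².
z_{α/2} + z_β = 2.241 + 1.036 = 3.277.
n = (3.277 / 0.64)² = 5.120² = 26.22.
Round up.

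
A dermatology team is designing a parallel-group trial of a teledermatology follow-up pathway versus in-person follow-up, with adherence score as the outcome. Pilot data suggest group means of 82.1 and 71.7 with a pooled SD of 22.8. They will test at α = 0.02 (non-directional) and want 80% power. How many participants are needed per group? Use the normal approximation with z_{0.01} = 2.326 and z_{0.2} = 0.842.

Cohen's d = |M₁ − M₂| / SD_pooled = |82.1 − 71.7| / 22.8 = 10.4 / 22.8 = 0.456.
For two independent groups with equal n: n = 2·((z_{α/2} + z_β) / d)².
z_{α/2} + z_β = 2.326 + 0.842 = 3.168.
n = 2 × (3.168 / 0.456)² = 2 × 6.947² = 2 × 48.27 = 96.5.
Round up to the next whole participant.

n = 97 per group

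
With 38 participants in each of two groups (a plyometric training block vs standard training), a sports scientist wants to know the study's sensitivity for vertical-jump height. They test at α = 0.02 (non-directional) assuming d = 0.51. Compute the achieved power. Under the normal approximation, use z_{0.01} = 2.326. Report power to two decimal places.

For two equal groups, power = Φ(d·√(n/2) − z_{α/2}).
d·√(n/2) = 0.51 × √(38/2) = 0.51 × 4.359 = 2.223.
z_β = 2.223 − 2.326 = -0.103.
Power = Φ(-0.103) = 0.459.

power ≈ 0.46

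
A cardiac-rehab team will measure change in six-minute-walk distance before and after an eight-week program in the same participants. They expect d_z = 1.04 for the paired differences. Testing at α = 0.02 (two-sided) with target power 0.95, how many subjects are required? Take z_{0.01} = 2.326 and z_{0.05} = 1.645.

For a paired (one-sample on differences) test: n = ((z_{α/2} + z_β) / d)².
z_{α/2} + z_β = 2.326 + 1.645 = 3.971.
n = (3.971 / 1.04)² = 3.818² = 14.58.
Round up.

n = 15 pairs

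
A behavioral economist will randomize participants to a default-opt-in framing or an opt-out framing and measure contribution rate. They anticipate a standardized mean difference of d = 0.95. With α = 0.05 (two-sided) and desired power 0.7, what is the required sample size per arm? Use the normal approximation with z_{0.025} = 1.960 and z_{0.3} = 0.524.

n = 14 per group

For two independent groups with equal n: n = 2·((z_{α/2} + z_β) / d)².
z_{α/2} + z_β = 1.960 + 0.524 = 2.484.
n = 2 × (2.484 / 0.95)² = 2 × 2.615² = 2 × 6.84 = 13.7.
Round up to the next whole participant.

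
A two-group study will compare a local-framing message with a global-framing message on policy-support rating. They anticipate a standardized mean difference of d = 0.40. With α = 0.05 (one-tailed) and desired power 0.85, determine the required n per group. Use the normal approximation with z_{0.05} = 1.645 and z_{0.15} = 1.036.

For two independent groups with equal n: n = 2·((z_{α} + z_β) / d)².
z_{α} + z_β = 1.645 + 1.036 = 2.681.
n = 2 × (2.681 / 0.40)² = 2 × 6.702² = 2 × 44.92 = 89.8.
Round up to the next whole participant.

n = 90 per group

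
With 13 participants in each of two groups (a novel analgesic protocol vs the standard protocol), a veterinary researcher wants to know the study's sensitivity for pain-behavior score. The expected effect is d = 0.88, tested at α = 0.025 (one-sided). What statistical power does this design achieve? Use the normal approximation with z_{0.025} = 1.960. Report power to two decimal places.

For two equal groups, power = Φ(d·√(n/2) − z_{α}).
d·√(n/2) = 0.88 × √(13/2) = 0.88 × 2.550 = 2.244.
z_β = 2.244 − 1.960 = 0.284.
Power = Φ(0.284) = 0.612.

power ≈ 0.61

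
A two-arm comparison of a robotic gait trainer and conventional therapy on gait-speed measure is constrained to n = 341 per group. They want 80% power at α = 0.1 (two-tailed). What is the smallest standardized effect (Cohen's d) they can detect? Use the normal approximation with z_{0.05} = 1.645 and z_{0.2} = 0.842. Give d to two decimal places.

d_min ≈ 0.19

For two independent groups of n = 341 each: d_min = (z_{α/2} + z_β)·√(2/n).
z-sum = 1.645 + 0.842 = 2.487.
d_min = 2.487 × √(2/341) = 2.487 × 0.0766 = 0.190.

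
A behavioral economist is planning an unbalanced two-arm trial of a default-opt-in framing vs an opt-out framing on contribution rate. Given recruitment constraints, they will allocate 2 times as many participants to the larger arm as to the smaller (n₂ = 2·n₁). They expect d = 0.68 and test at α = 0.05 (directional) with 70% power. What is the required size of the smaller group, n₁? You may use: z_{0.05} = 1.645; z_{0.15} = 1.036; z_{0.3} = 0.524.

n₁ = 16

With allocation ratio k = n₂/n₁ = 2, Var(x̄₁−x̄₂) = σ²(1/n₁ + 1/(k·n₁)) = σ²·(k+1)/(k·n₁).
So n₁ = (1 + 1/k)·((z_{α} + z_β)/d)² = 1.500 × (2.169/0.68)².
n₁ = 1.500 × 10.17 = 15.3.
Round up: n₁ = 16, giving n₂ = 2 × 16 = 32.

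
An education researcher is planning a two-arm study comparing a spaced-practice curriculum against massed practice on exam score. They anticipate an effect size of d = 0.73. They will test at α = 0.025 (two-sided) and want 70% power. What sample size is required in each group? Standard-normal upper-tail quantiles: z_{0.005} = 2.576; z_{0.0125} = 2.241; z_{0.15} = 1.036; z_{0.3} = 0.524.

For two independent groups with equal n: n = 2·((z_{α/2} + z_β) / d)².
z_{α/2} + z_β = 2.241 + 0.524 = 2.765.
n = 2 × (2.765 / 0.73)² = 2 × 3.788² = 2 × 14.35 = 28.7.
Round up to the next whole participant.

n = 29 per group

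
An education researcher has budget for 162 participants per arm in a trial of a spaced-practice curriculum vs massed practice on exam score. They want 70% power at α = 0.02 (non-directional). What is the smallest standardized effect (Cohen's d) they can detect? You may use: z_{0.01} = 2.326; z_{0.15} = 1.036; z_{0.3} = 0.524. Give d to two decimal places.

d_min ≈ 0.32

For two independent groups of n = 162 each: d_min = (z_{α/2} + z_β)·√(2/n).
z-sum = 2.326 + 0.524 = 2.850.
d_min = 2.850 × √(2/162) = 2.850 × 0.1111 = 0.317.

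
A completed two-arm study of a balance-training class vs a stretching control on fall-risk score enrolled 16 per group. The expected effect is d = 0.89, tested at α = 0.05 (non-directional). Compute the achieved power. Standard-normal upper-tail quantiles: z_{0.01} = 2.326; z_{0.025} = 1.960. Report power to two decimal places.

power ≈ 0.71

For two equal groups, power = Φ(d·√(n/2) − z_{α/2}).
d·√(n/2) = 0.89 × √(16/2) = 0.89 × 2.828 = 2.517.
z_β = 2.517 − 1.960 = 0.557.
Power = Φ(0.557) = 0.711.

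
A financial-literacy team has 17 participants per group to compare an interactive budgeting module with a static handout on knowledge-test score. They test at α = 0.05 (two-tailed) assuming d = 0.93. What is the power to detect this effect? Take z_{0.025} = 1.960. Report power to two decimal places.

For two equal groups, power = Φ(d·√(n/2) − z_{α/2}).
d·√(n/2) = 0.93 × √(17/2) = 0.93 × 2.915 = 2.711.
z_β = 2.711 − 1.960 = 0.751.
Power = Φ(0.751) = 0.774.

power ≈ 0.77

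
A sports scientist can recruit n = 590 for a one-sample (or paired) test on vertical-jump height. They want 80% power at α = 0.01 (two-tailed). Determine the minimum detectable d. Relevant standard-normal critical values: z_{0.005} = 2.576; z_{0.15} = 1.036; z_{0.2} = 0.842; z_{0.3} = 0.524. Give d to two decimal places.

For a single sample (or paired design) of n = 590: d_min = (z_{α/2} + z_β)/√n.
z-sum = 2.576 + 0.842 = 3.418.
d_min = 3.418 / √590 = 3.418 / 24.290 = 0.141.

d_min ≈ 0.14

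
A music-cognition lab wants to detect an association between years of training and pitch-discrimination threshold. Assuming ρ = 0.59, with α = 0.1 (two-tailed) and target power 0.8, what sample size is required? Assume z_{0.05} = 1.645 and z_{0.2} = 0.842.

Fisher's z: C = ½·ln((1+r)/(1−r)) = ½·ln(3.8780) = 0.6777.
n = ((z_{α/2} + z_β)/C)² + 3.
(1.645 + 0.842) / 0.6777 = 2.487 / 0.6777 = 3.670.
n = 3.670² + 3 = 13.47 + 3 = 16.5.
Round up.

n = 17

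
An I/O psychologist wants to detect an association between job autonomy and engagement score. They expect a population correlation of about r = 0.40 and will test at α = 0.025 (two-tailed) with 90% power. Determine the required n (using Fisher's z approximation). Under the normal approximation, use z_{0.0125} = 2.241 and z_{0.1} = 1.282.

Fisher's z: C = ½·ln((1+r)/(1−r)) = ½·ln(2.3333) = 0.4236.
n = ((z_{α/2} + z_β)/C)² + 3.
(2.241 + 1.282) / 0.4236 = 3.523 / 0.4236 = 8.317.
n = 8.317² + 3 = 69.17 + 3 = 72.2.
Round up.

n = 73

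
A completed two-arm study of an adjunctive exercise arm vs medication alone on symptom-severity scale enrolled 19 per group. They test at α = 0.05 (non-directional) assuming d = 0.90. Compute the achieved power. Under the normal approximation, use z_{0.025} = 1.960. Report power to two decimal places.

For two equal groups, power = Φ(d·√(n/2) − z_{α/2}).
d·√(n/2) = 0.90 × √(19/2) = 0.90 × 3.082 = 2.774.
z_β = 2.774 − 1.960 = 0.814.
Power = Φ(0.814) = 0.792.

power ≈ 0.79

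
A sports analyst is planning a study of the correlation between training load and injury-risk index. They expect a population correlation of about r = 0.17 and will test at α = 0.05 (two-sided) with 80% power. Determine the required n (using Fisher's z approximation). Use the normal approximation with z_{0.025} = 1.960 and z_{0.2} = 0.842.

Fisher's z: C = ½·ln((1+r)/(1−r)) = ½·ln(1.4096) = 0.1717.
n = ((z_{α/2} + z_β)/C)² + 3.
(1.960 + 0.842) / 0.1717 = 2.802 / 0.1717 = 16.319.
n = 16.319² + 3 = 266.32 + 3 = 269.3.
Round up.

n = 270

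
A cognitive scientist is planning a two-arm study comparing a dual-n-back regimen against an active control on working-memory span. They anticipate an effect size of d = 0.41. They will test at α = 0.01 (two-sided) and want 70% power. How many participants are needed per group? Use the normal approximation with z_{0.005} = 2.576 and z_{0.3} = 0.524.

n = 115 per group

For two independent groups with equal n: n = 2·((z_{α/2} + z_β) / d)².
z_{α/2} + z_β = 2.576 + 0.524 = 3.100.
n = 2 × (3.100 / 0.41)² = 2 × 7.561² = 2 × 57.17 = 114.3.
Round up to the next whole participant.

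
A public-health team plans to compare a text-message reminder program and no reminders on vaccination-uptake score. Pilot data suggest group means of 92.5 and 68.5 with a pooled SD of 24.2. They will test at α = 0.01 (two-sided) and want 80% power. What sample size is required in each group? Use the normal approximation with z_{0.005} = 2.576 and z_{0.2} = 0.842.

n = 24 per group

Cohen's d = |M₁ − M₂| / SD_pooled = |92.5 − 68.5| / 24.2 = 24.0 / 24.2 = 0.992.
For two independent groups with equal n: n = 2·((z_{α/2} + z_β) / d)².
z_{α/2} + z_β = 2.576 + 0.842 = 3.418.
n = 2 × (3.418 / 0.992)² = 2 × 3.446² = 2 × 11.87 = 23.7.
Round up to the next whole participant.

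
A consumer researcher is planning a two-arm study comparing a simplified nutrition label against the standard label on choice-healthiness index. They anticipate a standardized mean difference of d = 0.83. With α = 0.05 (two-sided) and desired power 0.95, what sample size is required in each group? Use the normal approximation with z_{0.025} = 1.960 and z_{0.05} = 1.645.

n = 38 per group

For two independent groups with equal n: n = 2·((z_{α/2} + z_β) / d)².
z_{α/2} + z_β = 1.960 + 1.645 = 3.605.
n = 2 × (3.605 / 0.83)² = 2 × 4.343² = 2 × 18.86 = 37.7.
Round up to the next whole participant.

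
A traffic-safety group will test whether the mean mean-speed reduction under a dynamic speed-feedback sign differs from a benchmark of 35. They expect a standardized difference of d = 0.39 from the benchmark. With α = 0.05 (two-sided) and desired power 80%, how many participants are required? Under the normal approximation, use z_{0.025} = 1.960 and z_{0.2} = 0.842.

For a one-sample test: n = ((z_{α/2} + z_β) / d)².
z_{α/2} + z_β = 1.960 + 0.842 = 2.802.
n = (2.802 / 0.39)² = 7.185² = 51.62.
Round up.

n = 52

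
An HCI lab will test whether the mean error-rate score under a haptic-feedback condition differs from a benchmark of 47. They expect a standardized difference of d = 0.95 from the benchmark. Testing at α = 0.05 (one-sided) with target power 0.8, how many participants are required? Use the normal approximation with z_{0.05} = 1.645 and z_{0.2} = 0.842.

n = 7

For a one-sample test: n = ((z_{α} + z_β) / d)².
z_{α} + z_β = 1.645 + 0.842 = 2.487.
n = (2.487 / 0.95)² = 2.618² = 6.85.
Round up.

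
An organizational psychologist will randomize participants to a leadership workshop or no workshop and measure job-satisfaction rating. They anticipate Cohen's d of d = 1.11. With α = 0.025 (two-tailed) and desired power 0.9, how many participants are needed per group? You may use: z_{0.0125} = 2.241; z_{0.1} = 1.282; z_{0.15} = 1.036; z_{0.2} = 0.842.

For two independent groups with equal n: n = 2·((z_{α/2} + z_β) / d)².
z_{α/2} + z_β = 2.241 + 1.282 = 3.523.
n = 2 × (3.523 / 1.11)² = 2 × 3.174² = 2 × 10.07 = 20.1.
Round up to the next whole participant.

n = 21 per group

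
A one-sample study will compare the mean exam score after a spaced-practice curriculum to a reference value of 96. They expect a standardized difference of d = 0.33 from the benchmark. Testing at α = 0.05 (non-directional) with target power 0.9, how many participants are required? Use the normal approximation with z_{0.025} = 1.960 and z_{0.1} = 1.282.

For a one-sample test: n = ((z_{α/2} + z_β) / d)².
z_{α/2} + z_β = 1.960 + 1.282 = 3.242.
n = (3.242 / 0.33)² = 9.824² = 96.52.
Round up.

n = 97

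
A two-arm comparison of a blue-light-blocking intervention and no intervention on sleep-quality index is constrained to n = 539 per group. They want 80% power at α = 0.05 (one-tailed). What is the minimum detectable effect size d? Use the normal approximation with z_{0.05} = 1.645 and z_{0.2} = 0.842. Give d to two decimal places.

d_min ≈ 0.15

For two independent groups of n = 539 each: d_min = (z_{α} + z_β)·√(2/n).
z-sum = 1.645 + 0.842 = 2.487.
d_min = 2.487 × √(2/539) = 2.487 × 0.0609 = 0.151.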